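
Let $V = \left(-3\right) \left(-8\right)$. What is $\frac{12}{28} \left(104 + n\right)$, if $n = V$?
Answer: $\frac{384}{7} \approx 54.857$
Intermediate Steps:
$V = 24$
$n = 24$
$\frac{12}{28} \left(104 + n\right) = \frac{12}{28} \left(104 + 24\right) = 12 \cdot \frac{1}{28} \cdot 128 = \frac{3}{7} \cdot 128 = \frac{384}{7}$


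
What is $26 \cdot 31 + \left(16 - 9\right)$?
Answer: $813$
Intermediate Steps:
$26 \cdot 31 + \left(16 - 9\right) = 806 + 7 = 813$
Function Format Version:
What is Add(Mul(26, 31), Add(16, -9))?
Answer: 813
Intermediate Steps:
Add(Mul(26, 31), Add(16, -9)) = Add(806, 7) = 813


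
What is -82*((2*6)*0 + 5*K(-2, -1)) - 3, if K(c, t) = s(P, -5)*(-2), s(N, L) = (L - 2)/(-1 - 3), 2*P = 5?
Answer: 1432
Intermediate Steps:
P = 5/2 (P = (½)*5 = 5/2 ≈ 2.5000)
s(N, L) = ½ - L/4 (s(N, L) = (-2 + L)/(-4) = (-2 + L)*(-¼) = ½ - L/4)
K(c, t) = -7/2 (K(c, t) = (½ - ¼*(-5))*(-2) = (½ + 5/4)*(-2) = (7/4)*(-2) = -7/2)
-82*((2*6)*0 + 5*K(-2, -1)) - 3 = -82*((2*6)*0 + 5*(-7/2)) - 3 = -82*(12*0 - 35/2) - 3 = -82*(0 - 35/2) - 3 = -82*(-35/2) - 3 = 1435 - 3 = 1432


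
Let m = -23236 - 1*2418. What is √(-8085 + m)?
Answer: I*√33739 ≈ 183.68*I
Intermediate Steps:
m = -25654 (m = -23236 - 2418 = -25654)
√(-8085 + m) = √(-8085 - 25654) = √(-33739) = I*√33739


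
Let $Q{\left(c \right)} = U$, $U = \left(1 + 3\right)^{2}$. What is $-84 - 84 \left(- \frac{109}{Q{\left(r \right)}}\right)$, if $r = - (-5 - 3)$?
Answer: $\frac{1953}{4} \approx 488.25$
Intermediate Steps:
$U = 16$ ($U = 4^{2} = 16$)
$r = 8$ ($r = \left(-1\right) \left(-8\right) = 8$)
$Q{\left(c \right)} = 16$
$-84 - 84 \left(- \frac{109}{Q{\left(r \right)}}\right) = -84 - 84 \left(- \frac{109}{16}\right) = -84 - 84 \left(\left(-109\right) \frac{1}{16}\right) = -84 - - \frac{2289}{4} = -84 + \frac{2289}{4} = \frac{1953}{4}$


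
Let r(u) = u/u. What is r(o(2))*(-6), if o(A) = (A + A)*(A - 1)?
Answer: -6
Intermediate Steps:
o(A) = 2*A*(-1 + A) (o(A) = (2*A)*(-1 + A) = 2*A*(-1 + A))
r(u) = 1
r(o(2))*(-6) = 1*(-6) = -6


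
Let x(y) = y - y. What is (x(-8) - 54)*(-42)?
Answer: 2268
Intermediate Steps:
x(y) = 0
(x(-8) - 54)*(-42) = (0 - 54)*(-42) = -54*(-42) = 2268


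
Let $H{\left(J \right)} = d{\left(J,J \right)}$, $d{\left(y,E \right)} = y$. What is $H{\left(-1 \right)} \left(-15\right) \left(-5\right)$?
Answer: $-75$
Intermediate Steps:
$H{\left(J \right)} = J$
$H{\left(-1 \right)} \left(-15\right) \left(-5\right) = \left(-1\right) \left(-15\right) \left(-5\right) = 15 \left(-5\right) = -75$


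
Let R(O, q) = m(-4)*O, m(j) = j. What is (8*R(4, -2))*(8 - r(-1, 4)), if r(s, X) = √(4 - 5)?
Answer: -1024 + 128*I ≈ -1024.0 + 128.0*I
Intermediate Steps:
r(s, X) = I (r(s, X) = √(-1) = I)
R(O, q) = -4*O
(8*R(4, -2))*(8 - r(-1, 4)) = (8*(-4*4))*(8 - I) = (8*(-16))*(8 - I) = -128*(8 - I) = -1024 + 128*I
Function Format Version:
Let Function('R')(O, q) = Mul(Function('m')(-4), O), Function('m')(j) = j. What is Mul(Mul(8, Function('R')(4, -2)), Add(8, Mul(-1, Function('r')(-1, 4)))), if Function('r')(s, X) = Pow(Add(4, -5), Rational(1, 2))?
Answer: Add(-1024, Mul(128, I)) ≈ Add(-1024.0, Mul(128.00, I))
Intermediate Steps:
Function('r')(s, X) = I (Function('r')(s, X) = Pow(-1, Rational(1, 2)) = I)
Function('R')(O, q) = Mul(-4, O)
Mul(Mul(8, Function('R')(4, -2)), Add(8, Mul(-1, Function('r')(-1, 4)))) = Mul(Mul(8, Mul(-4, 4)), Add(8, Mul(-1, I))) = Mul(Mul(8, -16), Add(8, Mul(-1, I))) = Mul(-128, Add(8, Mul(-1, I))) = Add(-1024, Mul(128, I))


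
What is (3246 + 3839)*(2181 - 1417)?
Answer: 5412940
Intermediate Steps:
(3246 + 3839)*(2181 - 1417) = 7085*764 = 5412940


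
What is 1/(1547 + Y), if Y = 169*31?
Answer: 1/6786 ≈ 0.00014736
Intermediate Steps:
Y = 5239
1/(1547 + Y) = 1/(1547 + 5239) = 1/6786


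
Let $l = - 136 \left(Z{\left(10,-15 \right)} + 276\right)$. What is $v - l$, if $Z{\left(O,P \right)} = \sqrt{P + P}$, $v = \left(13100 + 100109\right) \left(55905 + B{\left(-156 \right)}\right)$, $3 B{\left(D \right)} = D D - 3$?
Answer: $7247224880 + 136 i \sqrt{30} \approx 7.2472 \cdot 10^{9} + 744.9 i$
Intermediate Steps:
$B{\left(D \right)} = -1 + \frac{D^{2}}{3}$ ($B{\left(D \right)} = \frac{D D - 3}{3} = \frac{D^{2} - 3}{3} = \frac{-3 + D^{2}}{3} = -1 + \frac{D^{2}}{3}$)
$v = 7247187344$ ($v = \left(13100 + 100109\right) \left(55905 - \left(1 - \frac{\left(-156\right)^{2}}{3}\right)\right) = 113209 \left(55905 + \left(-1 + \frac{1}{3} \cdot 24336\right)\right) = 113209 \left(55905 + \left(-1 + 8112\right)\right) = 113209 \left(55905 + 8111\right) = 113209 \cdot 64016 = 7247187344$)
$Z{\left(O,P \right)} = \sqrt{2} \sqrt{P}$ ($Z{\left(O,P \right)} = \sqrt{2 P} = \sqrt{2} \sqrt{P}$)
$l = -37536 - 136 i \sqrt{30}$ ($l = - 136 \left(\sqrt{2} \sqrt{-15} + 276\right) = - 136 \left(\sqrt{2} i \sqrt{15} + 276\right) = - 136 \left(i \sqrt{30} + 276\right) = - 136 \left(276 + i \sqrt{30}\right) = -37536 - 136 i \sqrt{30} \approx -37536.0 - 744.9 i$)
$v - l = 7247187344 - \left(-37536 - 136 i \sqrt{30}\right) = 7247187344 + \left(37536 + 136 i \sqrt{30}\right) = 7247224880 + 136 i \sqrt{30}$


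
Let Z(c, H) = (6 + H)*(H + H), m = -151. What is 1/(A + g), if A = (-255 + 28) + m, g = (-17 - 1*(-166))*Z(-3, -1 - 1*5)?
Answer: -1/378 ≈ -0.0026455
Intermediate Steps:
Z(c, H) = 2*H*(6 + H) (Z(c, H) = (6 + H)*(2*H) = 2*H*(6 + H))
g = 0 (g = (-17 - 1*(-166))*(2*(-1 - 1*5)*(6 + (-1 - 1*5))) = (-17 + 166)*(2*(-1 - 5)*(6 + (-1 - 5))) = 149*(2*(-6)*(6 - 6)) = 149*(2*(-6)*0) = 149*0 = 0)
A = -378 (A = (-255 + 28) - 151 = -227 - 151 = -378)
1/(A + g) = 1/(-378 + 0) = 1/(-378) = -1/378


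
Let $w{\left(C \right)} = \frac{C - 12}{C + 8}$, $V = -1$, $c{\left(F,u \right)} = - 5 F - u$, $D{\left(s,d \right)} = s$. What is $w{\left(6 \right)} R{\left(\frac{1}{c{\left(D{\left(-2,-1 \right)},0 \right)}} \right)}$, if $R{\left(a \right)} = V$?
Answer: $\frac{3}{7} \approx 0.42857$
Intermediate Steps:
$c{\left(F,u \right)} = - u - 5 F$
$R{\left(a \right)} = -1$
$w{\left(C \right)} = \frac{-12 + C}{8 + C}$
$w{\left(6 \right)} R{\left(\frac{1}{c{\left(D{\left(-2,-1 \right)},0 \right)}} \right)} = \frac{-12 + 6}{8 + 6} \left(-1\right) = \frac{1}{14} \left(-6\right) \left(-1\right) = \left(- \frac{3}{7}\right) \left(-1\right) = \frac{3}{7}$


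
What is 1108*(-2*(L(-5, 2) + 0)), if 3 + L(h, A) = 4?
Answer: -2216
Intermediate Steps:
L(h, A) = 1 (L(h, A) = -3 + 4 = 1)
1108*(-2*(L(-5, 2) + 0)) = 1108*(-2*(1 + 0)) = 1108*(-2*1) = 1108*(-2) = -2216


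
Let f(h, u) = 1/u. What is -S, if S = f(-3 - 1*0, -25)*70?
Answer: 14/5 ≈ 2.8000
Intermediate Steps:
S = -14/5 (S = 70/(-25) = -1/25*70 = -14/5 ≈ -2.8000)
-S = -1*(-14/5) = 14/5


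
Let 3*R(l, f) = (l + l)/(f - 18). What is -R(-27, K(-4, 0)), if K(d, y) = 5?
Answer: -18/13 ≈ -1.3846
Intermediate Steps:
R(l, f) = 2*l/(3*(-18 + f)) (R(l, f) = ((l + l)/(f - 18))/3 = ((2*l)/(-18 + f))/3 = (2*l/(-18 + f))/3 = 2*l/(3*(-18 + f)))
-R(-27, K(-4, 0)) = -2*(-27)/(3*(-18 + 5)) = -2*(-27)/(3*(-13)) = -2*(-27)*(-1)/(3*13) = -1*18/13 = -18/13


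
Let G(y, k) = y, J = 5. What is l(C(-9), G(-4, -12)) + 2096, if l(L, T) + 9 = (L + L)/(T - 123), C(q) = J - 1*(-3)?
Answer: 265033/127 ≈ 2086.9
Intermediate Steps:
C(q) = 8 (C(q) = 5 - 1*(-3) = 5 + 3 = 8)
l(L, T) = -9 + 2*L/(-123 + T) (l(L, T) = -9 + (L + L)/(T - 123) = -9 + (2*L)/(-123 + T) = -9 + 2*L/(-123 + T))
l(C(-9), G(-4, -12)) + 2096 = (1107 - 9*(-4) + 2*8)/(-123 - 4) + 2096 = (1107 + 36 + 16)/(-127) + 2096 = -1/127*1159 + 2096 = -1159/127 + 2096 = 265033/127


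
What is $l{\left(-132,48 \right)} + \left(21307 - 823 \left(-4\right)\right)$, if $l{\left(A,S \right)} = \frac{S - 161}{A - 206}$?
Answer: $\frac{8314575}{338} \approx 24599.0$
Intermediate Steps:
$l{\left(A,S \right)} = \frac{-161 + S}{-206 + A}$
$l{\left(-132,48 \right)} + \left(21307 - 823 \left(-4\right)\right) = \frac{-161 + 48}{-206 - 132} + \left(21307 - 823 \left(-4\right)\right) = \frac{1}{-338} \left(-113\right) + \left(21307 - -3292\right) = \left(- \frac{1}{338}\right) \left(-113\right) + \left(21307 + 3292\right) = \frac{113}{338} + 24599 = \frac{8314575}{338}$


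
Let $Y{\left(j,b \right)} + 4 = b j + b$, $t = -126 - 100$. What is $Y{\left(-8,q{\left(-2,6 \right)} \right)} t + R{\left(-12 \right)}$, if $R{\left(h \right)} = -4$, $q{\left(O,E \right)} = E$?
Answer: $10392$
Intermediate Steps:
$t = -226$ ($t = -126 - 100 = -226$)
$Y{\left(j,b \right)} = -4 + b + b j$ ($Y{\left(j,b \right)} = -4 + \left(b j + b\right) = -4 + \left(b + b j\right) = -4 + b + b j$)
$Y{\left(-8,q{\left(-2,6 \right)} \right)} t + R{\left(-12 \right)} = \left(-4 + 6 + 6 \left(-8\right)\right) \left(-226\right) - 4 = \left(-4 + 6 - 48\right) \left(-226\right) - 4 = \left(-46\right) \left(-226\right) - 4 = 10396 - 4 = 10392$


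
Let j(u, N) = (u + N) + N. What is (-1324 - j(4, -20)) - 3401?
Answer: -4689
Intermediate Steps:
j(u, N) = u + 2*N (j(u, N) = (N + u) + N = u + 2*N)
(-1324 - j(4, -20)) - 3401 = (-1324 - (4 + 2*(-20))) - 3401 = (-1324 - (4 - 40)) - 3401 = (-1324 - 1*(-36)) - 3401 = (-1324 + 36) - 3401 = -1288 - 3401 = -4689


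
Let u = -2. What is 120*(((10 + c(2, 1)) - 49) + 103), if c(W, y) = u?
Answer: 7440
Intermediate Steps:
c(W, y) = -2
120*(((10 + c(2, 1)) - 49) + 103) = 120*(((10 - 2) - 49) + 103) = 120*((8 - 49) + 103) = 120*(-41 + 103) = 120*62 = 7440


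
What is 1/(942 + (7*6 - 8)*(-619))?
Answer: -1/20104 ≈ -4.9741e-5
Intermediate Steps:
1/(942 + (7*6 - 8)*(-619)) = 1/(942 + (42 - 8)*(-619)) = 1/(942 + 34*(-619)) = 1/(942 - 21046) = 1/(-20104) = -1/20104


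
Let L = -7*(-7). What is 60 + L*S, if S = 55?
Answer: 2755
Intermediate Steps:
L = 49
60 + L*S = 60 + 49*55 = 60 + 2695 = 2755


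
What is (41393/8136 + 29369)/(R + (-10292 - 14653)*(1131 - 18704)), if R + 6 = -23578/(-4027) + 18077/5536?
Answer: 665982857024668/9938665736447815575 ≈ 6.7009e-5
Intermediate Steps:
R = 69563055/22293472 (R = -6 + (-23578/(-4027) + 18077/5536) = -6 + (-23578*(-1/4027) + 18077*(1/5536)) = -6 + (23578/4027 + 18077/5536) = -6 + 203323887/22293472 = 69563055/22293472 ≈ 3.1203)
(41393/8136 + 29369)/(R + (-10292 - 14653)*(1131 - 18704)) = (41393/8136 + 29369)/(69563055/22293472 + (-10292 - 14653)*(1131 - 18704)) = (41393*(1/8136) + 29369)/(69563055/22293472 - 24945*(-17573)) = (41393/8136 + 29369)/(69563055/22293472 + 438358485) = 238987577/(8136*(9772532680872975/22293472)) = (238987577/8136)*(22293472/9772532680872975) = 665982857024668/9938665736447815575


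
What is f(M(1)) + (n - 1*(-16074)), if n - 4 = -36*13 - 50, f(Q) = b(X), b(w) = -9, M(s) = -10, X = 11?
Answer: 15551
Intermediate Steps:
f(Q) = -9
n = -514 (n = 4 + (-36*13 - 50) = 4 + (-468 - 50) = 4 - 518 = -514)
f(M(1)) + (n - 1*(-16074)) = -9 + (-514 - 1*(-16074)) = -9 + (-514 + 16074) = -9 + 15560 = 15551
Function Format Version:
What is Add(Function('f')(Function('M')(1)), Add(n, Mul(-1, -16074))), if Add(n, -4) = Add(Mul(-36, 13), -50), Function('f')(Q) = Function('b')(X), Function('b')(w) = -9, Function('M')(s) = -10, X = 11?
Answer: 15551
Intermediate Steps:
Function('f')(Q) = -9
n = -514 (n = Add(4, Add(Mul(-36, 13), -50)) = Add(4, Add(-468, -50)) = Add(4, -518) = -514)
Add(Function('f')(Function('M')(1)), Add(n, Mul(-1, -16074))) = Add(-9, Add(-514, Mul(-1, -16074))) = Add(-9, Add(-514, 16074)) = Add(-9, 15560) = 15551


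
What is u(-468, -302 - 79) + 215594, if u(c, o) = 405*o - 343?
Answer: 60946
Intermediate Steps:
u(c, o) = -343 + 405*o
u(-468, -302 - 79) + 215594 = (-343 + 405*(-302 - 79)) + 215594 = (-343 + 405*(-381)) + 215594 = (-343 - 154305) + 215594 = -154648 + 215594 = 60946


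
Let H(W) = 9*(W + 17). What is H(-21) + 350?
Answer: 314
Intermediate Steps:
H(W) = 153 + 9*W (H(W) = 9*(17 + W) = 153 + 9*W)
H(-21) + 350 = (153 + 9*(-21)) + 350 = (153 - 189) + 350 = -36 + 350 = 314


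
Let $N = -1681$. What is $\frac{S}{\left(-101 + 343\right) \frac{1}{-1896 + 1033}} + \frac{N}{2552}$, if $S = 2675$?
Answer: $- \frac{267807391}{28072} \approx -9540.0$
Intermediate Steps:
$\frac{S}{\left(-101 + 343\right) \frac{1}{-1896 + 1033}} + \frac{N}{2552} = \frac{2675}{\left(-101 + 343\right) \frac{1}{-1896 + 1033}} - \frac{1681}{2552} = \frac{2675}{242 \frac{1}{-863}} - \frac{1681}{2552} = \frac{2675}{242 \left(- \frac{1}{863}\right)} - \frac{1681}{2552} = \frac{2675}{- \frac{242}{863}} - \frac{1681}{2552} = 2675 \left(- \frac{863}{242}\right) - \frac{1681}{2552} = - \frac{2308525}{242} - \frac{1681}{2552} = - \frac{267807391}{28072}$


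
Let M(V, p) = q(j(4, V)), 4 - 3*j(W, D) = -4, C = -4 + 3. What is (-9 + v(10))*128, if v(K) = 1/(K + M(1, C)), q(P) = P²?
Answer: -88128/77 ≈ -1144.5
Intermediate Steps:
C = -1
j(W, D) = 8/3 (j(W, D) = 4/3 - ⅓*(-4) = 4/3 + 4/3 = 8/3)
M(V, p) = 64/9 (M(V, p) = (8/3)² = 64/9)
v(K) = 1/(64/9 + K) (v(K) = 1/(K + 64/9) = 1/(64/9 + K))
(-9 + v(10))*128 = (-9 + 9/(64 + 9*10))*128 = (-9 + 9/(64 + 90))*128 = (-9 + 9/154)*128 = -1377/154*128 = -88128/77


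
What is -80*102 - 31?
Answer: -8191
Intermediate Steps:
-80*102 - 31 = -8160 - 31 = -8191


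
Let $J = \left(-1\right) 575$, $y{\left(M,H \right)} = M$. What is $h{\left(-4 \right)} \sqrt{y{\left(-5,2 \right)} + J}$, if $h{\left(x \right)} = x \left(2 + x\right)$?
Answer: $16 i \sqrt{145} \approx 192.67 i$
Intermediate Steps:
$J = -575$
$h{\left(-4 \right)} \sqrt{y{\left(-5,2 \right)} + J} = - 4 \left(2 - 4\right) \sqrt{-5 - 575} = \left(-4\right) \left(-2\right) \sqrt{-580} = 8 \cdot 2 i \sqrt{145} = 16 i \sqrt{145}$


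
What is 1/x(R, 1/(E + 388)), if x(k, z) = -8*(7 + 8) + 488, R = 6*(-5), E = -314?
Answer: 1/368 ≈ 0.0027174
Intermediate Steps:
R = -30
x(k, z) = 368 (x(k, z) = -8*15 + 488 = -120 + 488 = 368)
1/x(R, 1/(E + 388)) = 1/368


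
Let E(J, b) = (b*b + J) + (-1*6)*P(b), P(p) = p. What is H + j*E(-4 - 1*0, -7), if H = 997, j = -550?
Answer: -46853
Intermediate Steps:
E(J, b) = J + b² - 6*b (E(J, b) = (b*b + J) + (-1*6)*b = (b² + J) - 6*b = (J + b²) - 6*b = J + b² - 6*b)
H + j*E(-4 - 1*0, -7) = 997 - 550*((-4 - 1*0) + (-7)² - 6*(-7)) = 997 - 550*((-4 + 0) + 49 + 42) = 997 - 550*(-4 + 49 + 42) = 997 - 550*87 = 997 - 47850 = -46853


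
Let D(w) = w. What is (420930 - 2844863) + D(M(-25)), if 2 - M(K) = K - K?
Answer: -2423931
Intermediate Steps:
M(K) = 2 (M(K) = 2 - (K - K) = 2 - 1*0 = 2 + 0 = 2)
(420930 - 2844863) + D(M(-25)) = (420930 - 2844863) + 2 = -2423933 + 2 = -2423931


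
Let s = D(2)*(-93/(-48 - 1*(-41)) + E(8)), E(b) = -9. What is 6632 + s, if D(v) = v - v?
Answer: 6632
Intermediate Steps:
D(v) = 0
s = 0 (s = 0*(-93/(-48 - 1*(-41)) - 9) = 0*(-93/(-48 + 41) - 9) = 0*(-93/(-7) - 9) = 0*(-93*(-⅐) - 9) = 0*(93/7 - 9) = 0*(30/7) = 0)
6632 + s = 6632 + 0 = 6632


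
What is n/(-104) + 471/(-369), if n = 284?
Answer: -12815/3198 ≈ -4.0072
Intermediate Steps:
n/(-104) + 471/(-369) = 284/(-104) + 471/(-369) = 284*(-1/104) + 471*(-1/369) = -71/26 - 157/123 = -12815/3198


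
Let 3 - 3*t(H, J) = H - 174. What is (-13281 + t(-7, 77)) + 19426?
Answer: 18619/3 ≈ 6206.3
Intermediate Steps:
t(H, J) = 59 - H/3 (t(H, J) = 1 - (H - 174)/3 = 1 - (-174 + H)/3 = 1 + (58 - H/3) = 59 - H/3)
(-13281 + t(-7, 77)) + 19426 = (-13281 + (59 - 1/3*(-7))) + 19426 = (-13281 + (59 + 7/3)) + 19426 = (-13281 + 184/3) + 19426 = -39659/3 + 19426 = 18619/3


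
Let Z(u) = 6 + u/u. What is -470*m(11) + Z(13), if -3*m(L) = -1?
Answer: -449/3 ≈ -149.67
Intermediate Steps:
m(L) = ⅓ (m(L) = -⅓*(-1) = ⅓)
Z(u) = 7 (Z(u) = 6 + 1 = 7)
-470*m(11) + Z(13) = -470*⅓ + 7 = -470/3 + 7 = -449/3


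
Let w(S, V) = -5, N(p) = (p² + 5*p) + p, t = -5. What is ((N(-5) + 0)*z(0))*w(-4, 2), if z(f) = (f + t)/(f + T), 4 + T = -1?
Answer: 25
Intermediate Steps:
N(p) = p² + 6*p
T = -5 (T = -4 - 1 = -5)
z(f) = 1 (z(f) = (f - 5)/(f - 5) = (-5 + f)/(-5 + f) = 1)
((N(-5) + 0)*z(0))*w(-4, 2) = ((-5*(6 - 5) + 0)*1)*(-5) = ((-5*1 + 0)*1)*(-5) = ((-5 + 0)*1)*(-5) = -5*1*(-5) = -5*(-5) = 25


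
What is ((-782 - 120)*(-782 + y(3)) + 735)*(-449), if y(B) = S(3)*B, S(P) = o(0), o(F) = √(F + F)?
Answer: -317038451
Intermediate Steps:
o(F) = √2*√F (o(F) = √(2*F) = √2*√F)
S(P) = 0 (S(P) = √2*√0 = √2*0 = 0)
y(B) = 0 (y(B) = 0*B = 0)
((-782 - 120)*(-782 + y(3)) + 735)*(-449) = ((-782 - 120)*(-782 + 0) + 735)*(-449) = (-902*(-782) + 735)*(-449) = (705364 + 735)*(-449) = 706099*(-449) = -317038451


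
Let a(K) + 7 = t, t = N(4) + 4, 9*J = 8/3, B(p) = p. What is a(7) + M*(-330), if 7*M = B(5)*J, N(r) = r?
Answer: -4337/63 ≈ -68.841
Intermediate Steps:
J = 8/27 (J = (8/3)/9 = (8*(1/3))/9 = (1/9)*(8/3) = 8/27 ≈ 0.29630)
M = 40/189 (M = (5*(8/27))/7 = (1/7)*(40/27) = 40/189 ≈ 0.21164)
t = 8 (t = 4 + 4 = 8)
a(K) = 1 (a(K) = -7 + 8 = 1)
a(7) + M*(-330) = 1 + (40/189)*(-330) = 1 - 4400/63 = -4337/63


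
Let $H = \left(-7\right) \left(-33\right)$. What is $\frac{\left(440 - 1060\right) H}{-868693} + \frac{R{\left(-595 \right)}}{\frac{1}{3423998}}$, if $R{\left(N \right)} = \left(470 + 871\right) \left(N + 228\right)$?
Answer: $- \frac{209120508543550434}{124099} \approx -1.6851 \cdot 10^{12}$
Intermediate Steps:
$R{\left(N \right)} = 305748 + 1341 N$ ($R{\left(N \right)} = 1341 \left(228 + N\right) = 305748 + 1341 N$)
$H = 231$
$\frac{\left(440 - 1060\right) H}{-868693} + \frac{R{\left(-595 \right)}}{\frac{1}{3423998}} = \frac{\left(440 - 1060\right) 231}{-868693} + \frac{305748 + 1341 \left(-595\right)}{\frac{1}{3423998}} = \left(-620\right) 231 \left(- \frac{1}{868693}\right) + \left(305748 - 797895\right) \frac{1}{\frac{1}{3423998}} = \left(-143220\right) \left(- \frac{1}{868693}\right) - 1685110343706 = \frac{20460}{124099} - 1685110343706 = - \frac{209120508543550434}{124099}$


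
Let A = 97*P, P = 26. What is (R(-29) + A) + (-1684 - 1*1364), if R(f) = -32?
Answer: -558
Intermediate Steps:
A = 2522 (A = 97*26 = 2522)
(R(-29) + A) + (-1684 - 1*1364) = (-32 + 2522) + (-1684 - 1*1364) = 2490 + (-1684 - 1364) = 2490 - 3048 = -558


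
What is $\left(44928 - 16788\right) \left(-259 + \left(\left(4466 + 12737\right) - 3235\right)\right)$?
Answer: $385771260$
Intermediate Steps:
$\left(44928 - 16788\right) \left(-259 + \left(\left(4466 + 12737\right) - 3235\right)\right) = 28140 \left(-259 + \left(17203 - 3235\right)\right) = 28140 \left(-259 + 13968\right) = 28140 \cdot 13709 = 385771260$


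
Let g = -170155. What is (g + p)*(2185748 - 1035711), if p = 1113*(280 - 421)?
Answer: -376163302256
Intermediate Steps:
p = -156933 (p = 1113*(-141) = -156933)
(g + p)*(2185748 - 1035711) = (-170155 - 156933)*(2185748 - 1035711) = -327088*1150037 = -376163302256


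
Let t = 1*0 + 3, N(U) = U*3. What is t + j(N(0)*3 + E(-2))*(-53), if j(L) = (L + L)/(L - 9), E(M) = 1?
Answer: 65/4 ≈ 16.250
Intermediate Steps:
N(U) = 3*U
t = 3 (t = 0 + 3 = 3)
j(L) = 2*L/(-9 + L) (j(L) = (2*L)/(-9 + L) = 2*L/(-9 + L))
t + j(N(0)*3 + E(-2))*(-53) = 3 + (2*((3*0)*3 + 1)/(-9 + ((3*0)*3 + 1)))*(-53) = 3 + (2*(0*3 + 1)/(-9 + (0*3 + 1)))*(-53) = 3 + (2*(0 + 1)/(-9 + (0 + 1)))*(-53) = 3 + (2*1/(-9 + 1))*(-53) = 3 + (2*1/(-8))*(-53) = 3 + (2*1*(-1/8))*(-53) = 3 - 1/4*(-53) = 3 + 53/4 = 65/4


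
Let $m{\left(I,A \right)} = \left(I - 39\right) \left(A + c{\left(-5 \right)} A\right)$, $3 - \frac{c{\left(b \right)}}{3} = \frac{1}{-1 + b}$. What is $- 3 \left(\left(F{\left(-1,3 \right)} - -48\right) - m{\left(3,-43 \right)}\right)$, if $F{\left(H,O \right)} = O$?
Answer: $48609$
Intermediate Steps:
$c{\left(b \right)} = 9 - \frac{3}{-1 + b}$
$m{\left(I,A \right)} = \frac{21 A \left(-39 + I\right)}{2}$ ($m{\left(I,A \right)} = \left(I - 39\right) \left(A + \frac{3 \left(-4 + 3 \left(-5\right)\right)}{-1 - 5} A\right) = \left(-39 + I\right) \left(A + \frac{3 \left(-4 - 15\right)}{-6} A\right) = \left(-39 + I\right) \left(A + 3 \left(- \frac{1}{6}\right) \left(-19\right) A\right) = \left(-39 + I\right) \left(A + \frac{19 A}{2}\right) = \left(-39 + I\right) \frac{21 A}{2} = \frac{21 A \left(-39 + I\right)}{2}$)
$- 3 \left(\left(F{\left(-1,3 \right)} - -48\right) - m{\left(3,-43 \right)}\right) = - 3 \left(\left(3 - -48\right) - \frac{21}{2} \left(-43\right) \left(-39 + 3\right)\right) = - 3 \left(\left(3 + 48\right) - \frac{21}{2} \left(-43\right) \left(-36\right)\right) = - 3 \left(51 - 16254\right) = \left(-3\right) \left(-16203\right) = 48609$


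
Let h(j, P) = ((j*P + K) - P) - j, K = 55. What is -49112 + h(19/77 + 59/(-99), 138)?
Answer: -3102299/63 ≈ -49243.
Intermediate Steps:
h(j, P) = 55 - P - j + P*j (h(j, P) = ((j*P + 55) - P) - j = ((P*j + 55) - P) - j = ((55 + P*j) - P) - j = (55 - P + P*j) - j = 55 - P - j + P*j)
-49112 + h(19/77 + 59/(-99), 138) = -49112 + (55 - 1*138 - (19/77 + 59/(-99)) + 138*(19/77 + 59/(-99))) = -49112 + (55 - 138 - (19*(1/77) + 59*(-1/99)) + 138*(19*(1/77) + 59*(-1/99))) = -49112 + (55 - 138 - (19/77 - 59/99) + 138*(19/77 - 59/99)) = -49112 + (55 - 138 - 1*(-22/63) + 138*(-22/63)) = -49112 + (55 - 138 + 22/63 - 1012/21) = -49112 - 8243/63 = -3102299/63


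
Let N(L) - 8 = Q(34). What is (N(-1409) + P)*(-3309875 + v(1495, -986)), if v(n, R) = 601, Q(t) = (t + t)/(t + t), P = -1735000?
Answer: 5741560606534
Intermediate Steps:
Q(t) = 1 (Q(t) = (2*t)/((2*t)) = (2*t)*(1/(2*t)) = 1)
N(L) = 9 (N(L) = 8 + 1 = 9)
(N(-1409) + P)*(-3309875 + v(1495, -986)) = (9 - 1735000)*(-3309875 + 601) = -1734991*(-3309274) = 5741560606534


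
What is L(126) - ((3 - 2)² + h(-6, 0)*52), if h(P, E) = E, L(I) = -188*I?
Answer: -23689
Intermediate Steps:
L(126) - ((3 - 2)² + h(-6, 0)*52) = -188*126 - ((3 - 2)² + 0*52) = -23688 - (1² + 0) = -23688 - (1 + 0) = -23688 - 1*1 = -23688 - 1 = -23689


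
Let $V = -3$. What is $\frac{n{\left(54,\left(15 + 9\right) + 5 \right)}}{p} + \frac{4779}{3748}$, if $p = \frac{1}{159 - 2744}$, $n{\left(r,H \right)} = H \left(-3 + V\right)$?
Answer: $\frac{1685817699}{3748} \approx 4.4979 \cdot 10^{5}$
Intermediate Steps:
$n{\left(r,H \right)} = - 6 H$ ($n{\left(r,H \right)} = H \left(-3 - 3\right) = H \left(-6\right) = - 6 H$)
$p = - \frac{1}{2585}$ ($p = \frac{1}{-2585} = - \frac{1}{2585} \approx -0.00038685$)
$\frac{n{\left(54,\left(15 + 9\right) + 5 \right)}}{p} + \frac{4779}{3748} = \frac{\left(-6\right) \left(\left(15 + 9\right) + 5\right)}{- \frac{1}{2585}} + \frac{4779}{3748} = - 6 \left(24 + 5\right) \left(-2585\right) + 4779 \cdot \frac{1}{3748} = \left(-6\right) 29 \left(-2585\right) + \frac{4779}{3748} = \left(-174\right) \left(-2585\right) + \frac{4779}{3748} = 449790 + \frac{4779}{3748} = \frac{1685817699}{3748}$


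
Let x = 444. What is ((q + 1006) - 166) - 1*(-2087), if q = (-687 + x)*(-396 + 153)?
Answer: 61976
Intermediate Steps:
q = 59049 (q = (-687 + 444)*(-396 + 153) = -243*(-243) = 59049)
((q + 1006) - 166) - 1*(-2087) = ((59049 + 1006) - 166) - 1*(-2087) = (60055 - 166) + 2087 = 59889 + 2087 = 61976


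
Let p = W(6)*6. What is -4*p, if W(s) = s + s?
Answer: -288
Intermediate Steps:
W(s) = 2*s
p = 72 (p = (2*6)*6 = 12*6 = 72)
-4*p = -4*72 = -288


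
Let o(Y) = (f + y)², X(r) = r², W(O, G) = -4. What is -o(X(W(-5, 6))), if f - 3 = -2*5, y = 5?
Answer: -4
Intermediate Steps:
f = -7 (f = 3 - 2*5 = 3 - 10 = -7)
o(Y) = 4 (o(Y) = (-7 + 5)² = (-2)² = 4)
-o(X(W(-5, 6))) = -1*4 = -4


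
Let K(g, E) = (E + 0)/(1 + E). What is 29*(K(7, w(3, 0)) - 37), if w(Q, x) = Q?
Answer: -4205/4 ≈ -1051.3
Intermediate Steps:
K(g, E) = E/(1 + E)
29*(K(7, w(3, 0)) - 37) = 29*(3/(1 + 3) - 37) = 29*(3/4 - 37) = 29*(-145/4) = -4205/4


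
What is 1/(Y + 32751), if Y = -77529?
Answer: -1/44778 ≈ -2.2332e-5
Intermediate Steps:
1/(Y + 32751) = 1/(-77529 + 32751) = 1/(-44778) = -1/44778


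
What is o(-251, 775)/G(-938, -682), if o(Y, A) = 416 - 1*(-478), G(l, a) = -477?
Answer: -298/159 ≈ -1.8742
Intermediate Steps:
o(Y, A) = 894 (o(Y, A) = 416 + 478 = 894)
o(-251, 775)/G(-938, -682) = 894/(-477) = 894*(-1/477) = -298/159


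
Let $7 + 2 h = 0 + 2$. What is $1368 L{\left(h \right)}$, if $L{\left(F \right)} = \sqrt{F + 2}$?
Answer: $684 i \sqrt{2} \approx 967.32 i$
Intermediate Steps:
$h = - \frac{5}{2}$ ($h = - \frac{7}{2} + \frac{0 + 2}{2} = - \frac{7}{2} + \frac{1}{2} \cdot 2 = - \frac{7}{2} + 1 = - \frac{5}{2} \approx -2.5$)
$L{\left(F \right)} = \sqrt{2 + F}$
$1368 L{\left(h \right)} = 1368 \sqrt{2 - \frac{5}{2}} = 1368 \sqrt{- \frac{1}{2}} = 1368 \frac{i \sqrt{2}}{2} = 684 i \sqrt{2}$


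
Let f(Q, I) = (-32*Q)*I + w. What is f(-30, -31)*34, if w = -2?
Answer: -1011908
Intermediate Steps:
f(Q, I) = -2 - 32*I*Q (f(Q, I) = (-32*Q)*I - 2 = -32*I*Q - 2 = -2 - 32*I*Q)
f(-30, -31)*34 = (-2 - 32*(-31)*(-30))*34 = (-2 - 29760)*34 = -29762*34 = -1011908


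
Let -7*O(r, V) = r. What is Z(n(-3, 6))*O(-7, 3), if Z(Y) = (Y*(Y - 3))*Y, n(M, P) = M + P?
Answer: 0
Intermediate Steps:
O(r, V) = -r/7
Z(Y) = Y²*(-3 + Y) (Z(Y) = (Y*(-3 + Y))*Y = Y²*(-3 + Y))
Z(n(-3, 6))*O(-7, 3) = ((-3 + 6)²*(-3 + (-3 + 6)))*(-⅐*(-7)) = (3²*(-3 + 3))*1 = (9*0)*1 = 0*1 = 0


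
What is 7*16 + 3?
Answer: 115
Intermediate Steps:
7*16 + 3 = 112 + 3 = 115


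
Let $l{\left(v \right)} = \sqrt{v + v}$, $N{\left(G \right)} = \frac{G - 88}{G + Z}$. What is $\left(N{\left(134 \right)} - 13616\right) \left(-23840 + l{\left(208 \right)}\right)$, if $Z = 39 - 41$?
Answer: $\frac{10711705360}{33} - \frac{1797266 \sqrt{26}}{33} \approx 3.2432 \cdot 10^{8}$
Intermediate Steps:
$Z = -2$ ($Z = 39 - 41 = -2$)
$N{\left(G \right)} = \frac{-88 + G}{-2 + G}$ ($N{\left(G \right)} = \frac{G - 88}{G - 2} = \frac{-88 + G}{-2 + G}$)
$l{\left(v \right)} = \sqrt{2} \sqrt{v}$ ($l{\left(v \right)} = \sqrt{2 v} = \sqrt{2} \sqrt{v}$)
$\left(N{\left(134 \right)} - 13616\right) \left(-23840 + l{\left(208 \right)}\right) = \left(\frac{-88 + 134}{-2 + 134} - 13616\right) \left(-23840 + \sqrt{2} \sqrt{208}\right) = \left(\frac{1}{132} \cdot 46 - 13616\right) \left(-23840 + \sqrt{2} \cdot 4 \sqrt{13}\right) = \left(\frac{1}{132} \cdot 46 - 13616\right) \left(-23840 + 4 \sqrt{26}\right) = \left(\frac{23}{66} - 13616\right) \left(-23840 + 4 \sqrt{26}\right) = - \frac{898633 \left(-23840 + 4 \sqrt{26}\right)}{66} = \frac{10711705360}{33} - \frac{1797266 \sqrt{26}}{33}$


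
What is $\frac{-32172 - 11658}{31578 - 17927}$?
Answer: $- \frac{43830}{13651} \approx -3.2108$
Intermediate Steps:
$\frac{-32172 - 11658}{31578 - 17927} = - \frac{43830}{13651}$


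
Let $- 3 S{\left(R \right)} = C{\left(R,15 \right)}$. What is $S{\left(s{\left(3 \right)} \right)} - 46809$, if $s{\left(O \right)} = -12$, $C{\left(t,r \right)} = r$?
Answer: $-46814$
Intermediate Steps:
$S{\left(R \right)} = -5$ ($S{\left(R \right)} = \left(- \frac{1}{3}\right) 15 = -5$)
$S{\left(s{\left(3 \right)} \right)} - 46809 = -5 - 46809 = -46814$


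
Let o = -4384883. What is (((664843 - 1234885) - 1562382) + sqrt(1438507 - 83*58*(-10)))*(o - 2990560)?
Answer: 15727571663832 - 22126329*sqrt(165183) ≈ 1.5719e+13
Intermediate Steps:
(((664843 - 1234885) - 1562382) + sqrt(1438507 - 83*58*(-10)))*(o - 2990560) = (((664843 - 1234885) - 1562382) + sqrt(1438507 - 83*58*(-10)))*(-4384883 - 2990560) = ((-570042 - 1562382) + sqrt(1438507 - 4814*(-10)))*(-7375443) = (-2132424 + sqrt(1438507 + 48140))*(-7375443) = (-2132424 + sqrt(1486647))*(-7375443) = (-2132424 + 3*sqrt(165183))*(-7375443) = 15727571663832 - 22126329*sqrt(165183)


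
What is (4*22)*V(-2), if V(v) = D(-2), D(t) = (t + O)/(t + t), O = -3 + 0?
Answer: 110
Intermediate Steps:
O = -3
D(t) = (-3 + t)/(2*t) (D(t) = (t - 3)/(t + t) = (-3 + t)/((2*t)) = (-3 + t)*(1/(2*t)) = (-3 + t)/(2*t))
V(v) = 5/4 (V(v) = (1/2)*(-3 - 2)/(-2) = (1/2)*(-1/2)*(-5) = 5/4)
(4*22)*V(-2) = (4*22)*(5/4) = 88*(5/4) = 110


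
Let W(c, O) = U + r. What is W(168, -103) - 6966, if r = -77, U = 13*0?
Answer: -7043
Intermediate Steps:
U = 0
W(c, O) = -77 (W(c, O) = 0 - 77 = -77)
W(168, -103) - 6966 = -77 - 6966 = -7043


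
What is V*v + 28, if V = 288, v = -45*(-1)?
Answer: 12988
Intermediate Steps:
v = 45
V*v + 28 = 288*45 + 28 = 12960 + 28 = 12988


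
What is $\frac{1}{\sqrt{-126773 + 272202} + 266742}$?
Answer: $\frac{266742}{71151149135} - \frac{\sqrt{145429}}{71151149135} \approx 3.7436 \cdot 10^{-6}$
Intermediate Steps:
$\frac{1}{\sqrt{-126773 + 272202} + 266742} = \frac{1}{\sqrt{145429} + 266742} = \frac{1}{266742 + \sqrt{145429}}$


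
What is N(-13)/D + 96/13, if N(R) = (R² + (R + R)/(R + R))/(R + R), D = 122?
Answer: 11627/1586 ≈ 7.3310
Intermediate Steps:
N(R) = (1 + R²)/(2*R) (N(R) = (R² + (2*R)/((2*R)))/((2*R)) = (R² + (2*R)*(1/(2*R)))*(1/(2*R)) = (R² + 1)*(1/(2*R)) = (1 + R²)*(1/(2*R)) = (1 + R²)/(2*R))
N(-13)/D + 96/13 = ((½)*(1 + (-13)²)/(-13))/122 + 96/13 = ((½)*(-1/13)*(1 + 169))*(1/122) + 96*(1/13) = ((½)*(-1/13)*170)*(1/122) + 96/13 = -85/13*1/122 + 96/13 = -85/1586 + 96/13 = 11627/1586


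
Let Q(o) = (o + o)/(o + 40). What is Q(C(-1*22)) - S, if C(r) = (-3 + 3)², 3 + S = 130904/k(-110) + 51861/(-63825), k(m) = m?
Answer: 279390492/234025 ≈ 1193.8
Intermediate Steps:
S = -279390492/234025 (S = -3 + (130904/(-110) + 51861/(-63825)) = -3 + (130904*(-1/110) + 51861*(-1/63825)) = -3 + (-65452/55 - 17287/21275) = -3 - 278688417/234025 = -279390492/234025 ≈ -1193.8)
C(r) = 0 (C(r) = 0² = 0)
Q(o) = 2*o/(40 + o) (Q(o) = (2*o)/(40 + o) = 2*o/(40 + o))
Q(C(-1*22)) - S = 2*0/(40 + 0) - 1*(-279390492/234025) = 2*0/40 + 279390492/234025 = 2*0*(1/40) + 279390492/234025 = 0 + 279390492/234025 = 279390492/234025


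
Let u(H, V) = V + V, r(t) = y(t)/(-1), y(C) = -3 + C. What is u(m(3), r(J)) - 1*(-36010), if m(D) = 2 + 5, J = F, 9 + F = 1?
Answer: 36032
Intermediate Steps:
F = -8 (F = -9 + 1 = -8)
J = -8
m(D) = 7
r(t) = 3 - t (r(t) = (-3 + t)/(-1) = (-3 + t)*(-1) = 3 - t)
u(H, V) = 2*V
u(m(3), r(J)) - 1*(-36010) = 2*(3 - 1*(-8)) - 1*(-36010) = 2*(3 + 8) + 36010 = 2*11 + 36010 = 22 + 36010 = 36032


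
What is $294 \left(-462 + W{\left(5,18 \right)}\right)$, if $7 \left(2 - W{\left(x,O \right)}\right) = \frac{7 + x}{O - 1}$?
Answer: $- \frac{2299584}{17} \approx -1.3527 \cdot 10^{5}$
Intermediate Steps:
$W{\left(x,O \right)} = 2 - \frac{7 + x}{7 \left(-1 + O\right)}$ ($W{\left(x,O \right)} = 2 - \frac{\left(7 + x\right) \frac{1}{O - 1}}{7} = 2 - \frac{\left(7 + x\right) \frac{1}{-1 + O}}{7} = 2 - \frac{\frac{1}{-1 + O} \left(7 + x\right)}{7} = 2 - \frac{7 + x}{7 \left(-1 + O\right)}$)
$294 \left(-462 + W{\left(5,18 \right)}\right) = 294 \left(-462 + \frac{-21 - 5 + 14 \cdot 18}{7 \left(-1 + 18\right)}\right) = 294 \left(-462 + \frac{-21 - 5 + 252}{7 \cdot 17}\right) = 294 \left(-462 + \frac{1}{7} \cdot \frac{1}{17} \cdot 226\right) = 294 \left(-462 + \frac{226}{119}\right) = 294 \left(- \frac{54752}{119}\right) = - \frac{2299584}{17}$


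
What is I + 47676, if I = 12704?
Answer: 60380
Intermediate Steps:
I + 47676 = 12704 + 47676 = 60380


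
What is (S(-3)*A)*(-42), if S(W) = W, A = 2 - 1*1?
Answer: 126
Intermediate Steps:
A = 1 (A = 2 - 1 = 1)
(S(-3)*A)*(-42) = -3*1*(-42) = -3*(-42) = 126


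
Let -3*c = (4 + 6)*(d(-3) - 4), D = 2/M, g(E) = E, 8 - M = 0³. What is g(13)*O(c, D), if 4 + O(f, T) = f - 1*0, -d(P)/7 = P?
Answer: -2366/3 ≈ -788.67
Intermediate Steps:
M = 8 (M = 8 - 1*0³ = 8 - 1*0 = 8 + 0 = 8)
d(P) = -7*P
D = ¼ (D = 2/8 = 2*(⅛) = ¼ ≈ 0.25000)
c = -170/3 (c = -(4 + 6)*(-7*(-3) - 4)/3 = -10*(21 - 4)/3 = -10*17/3 = -⅓*170 = -170/3 ≈ -56.667)
O(f, T) = -4 + f (O(f, T) = -4 + (f - 1*0) = -4 + (f + 0) = -4 + f)
g(13)*O(c, D) = 13*(-4 - 170/3) = 13*(-182/3) = -2366/3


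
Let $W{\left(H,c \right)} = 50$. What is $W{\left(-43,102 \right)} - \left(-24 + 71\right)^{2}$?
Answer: $-2159$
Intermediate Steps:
$W{\left(-43,102 \right)} - \left(-24 + 71\right)^{2} = 50 - \left(-24 + 71\right)^{2} = 50 - 47^{2} = 50 - 2209 = -2159$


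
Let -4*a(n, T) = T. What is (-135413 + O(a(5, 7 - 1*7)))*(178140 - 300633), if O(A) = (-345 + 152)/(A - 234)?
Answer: 1293789399119/78 ≈ 1.6587e+10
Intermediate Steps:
a(n, T) = -T/4
O(A) = -193/(-234 + A)
(-135413 + O(a(5, 7 - 1*7)))*(178140 - 300633) = (-135413 - 193/(-234 - (7 - 1*7)/4))*(178140 - 300633) = (-135413 - 193/(-234 - (7 - 7)/4))*(-122493) = (-135413 - 193/(-234 - ¼*0))*(-122493) = (-135413 - 193/(-234 + 0))*(-122493) = (-135413 - 193/(-234))*(-122493) = (-135413 - 193*(-1/234))*(-122493) = (-135413 + 193/234)*(-122493) = -31686449/234*(-122493) = 1293789399119/78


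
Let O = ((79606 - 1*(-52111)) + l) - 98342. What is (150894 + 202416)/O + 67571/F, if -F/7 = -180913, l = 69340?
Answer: 12981975985/3716495759 ≈ 3.4931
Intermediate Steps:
F = 1266391 (F = -7*(-180913) = 1266391)
O = 102715 (O = ((79606 - 1*(-52111)) + 69340) - 98342 = ((79606 + 52111) + 69340) - 98342 = (131717 + 69340) - 98342 = 201057 - 98342 = 102715)
(150894 + 202416)/O + 67571/F = (150894 + 202416)/102715 + 67571/1266391 = 353310*(1/102715) + 67571*(1/1266391) = 70662/20543 + 9653/180913 = 12981975985/3716495759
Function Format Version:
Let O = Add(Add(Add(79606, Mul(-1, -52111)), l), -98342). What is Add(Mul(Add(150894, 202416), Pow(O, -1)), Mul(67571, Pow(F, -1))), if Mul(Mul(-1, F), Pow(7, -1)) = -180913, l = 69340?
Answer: Rational(12981975985, 3716495759) ≈ 3.4931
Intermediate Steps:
F = 1266391 (F = Mul(-7, -180913) = 1266391)
O = 102715 (O = Add(Add(Add(79606, Mul(-1, -52111)), 69340), -98342) = Add(Add(Add(79606, 52111), 69340), -98342) = Add(Add(131717, 69340), -98342) = Add(201057, -98342) = 102715)
Add(Mul(Add(150894, 202416), Pow(O, -1)), Mul(67571, Pow(F, -1))) = Add(Mul(Add(150894, 202416), Pow(102715, -1)), Mul(67571, Pow(1266391, -1))) = Add(Mul(353310, Rational(1, 102715)), Mul(67571, Rational(1, 1266391))) = Add(Rational(70662, 20543), Rational(9653, 180913)) = Rational(12981975985, 3716495759)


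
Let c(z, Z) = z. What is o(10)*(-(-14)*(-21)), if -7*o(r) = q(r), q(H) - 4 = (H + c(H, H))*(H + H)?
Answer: 16968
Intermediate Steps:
q(H) = 4 + 4*H**2 (q(H) = 4 + (H + H)*(H + H) = 4 + (2*H)*(2*H) = 4 + 4*H**2)
o(r) = -4/7 - 4*r**2/7 (o(r) = -(4 + 4*r**2)/7 = -4/7 - 4*r**2/7)
o(10)*(-(-14)*(-21)) = (-4/7 - 4/7*10**2)*(-(-14)*(-21)) = (-4/7 - 4/7*100)*(-7*42) = (-4/7 - 400/7)*(-294) = -404/7*(-294) = 16968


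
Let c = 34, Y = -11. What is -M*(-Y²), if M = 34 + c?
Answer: 8228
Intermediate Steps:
M = 68 (M = 34 + 34 = 68)
-M*(-Y²) = -68*(-1*(-11)²) = -68*(-1*121) = -68*(-121) = -1*(-8228) = 8228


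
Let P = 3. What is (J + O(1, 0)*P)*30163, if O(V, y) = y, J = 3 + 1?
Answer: 120652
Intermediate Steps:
J = 4
(J + O(1, 0)*P)*30163 = (4 + 0*3)*30163 = (4 + 0)*30163 = 4*30163 = 120652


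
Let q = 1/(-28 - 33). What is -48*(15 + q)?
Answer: -43872/61 ≈ -719.21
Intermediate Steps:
q = -1/61 (q = 1/(-61) = -1/61 ≈ -0.016393)
-48*(15 + q) = -48*(15 - 1/61) = -48*914/61 = -43872/61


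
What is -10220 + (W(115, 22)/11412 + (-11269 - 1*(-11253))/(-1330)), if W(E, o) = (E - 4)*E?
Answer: -25850265193/2529660 ≈ -10219.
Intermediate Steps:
W(E, o) = E*(-4 + E) (W(E, o) = (-4 + E)*E = E*(-4 + E))
-10220 + (W(115, 22)/11412 + (-11269 - 1*(-11253))/(-1330)) = -10220 + ((115*(-4 + 115))/11412 + (-11269 - 1*(-11253))/(-1330)) = -10220 + ((115*111)*(1/11412) + (-11269 + 11253)*(-1/1330)) = -10220 + (12765*(1/11412) - 16*(-1/1330)) = -10220 + (4255/3804 + 8/665) = -10220 + 2860007/2529660 = -25850265193/2529660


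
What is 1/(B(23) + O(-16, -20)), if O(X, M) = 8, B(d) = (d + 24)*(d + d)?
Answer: 1/2170 ≈ 0.00046083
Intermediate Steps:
B(d) = 2*d*(24 + d) (B(d) = (24 + d)*(2*d) = 2*d*(24 + d))
1/(B(23) + O(-16, -20)) = 1/(2*23*(24 + 23) + 8) = 1/(2*23*47 + 8) = 1/(2162 + 8) = 1/2170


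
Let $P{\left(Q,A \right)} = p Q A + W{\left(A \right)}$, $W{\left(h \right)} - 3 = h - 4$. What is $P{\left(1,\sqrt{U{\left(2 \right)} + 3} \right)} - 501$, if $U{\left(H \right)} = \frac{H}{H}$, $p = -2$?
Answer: $-504$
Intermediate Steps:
$U{\left(H \right)} = 1$
$W{\left(h \right)} = -1 + h$ ($W{\left(h \right)} = 3 + \left(h - 4\right) = 3 + \left(-4 + h\right) = -1 + h$)
$P{\left(Q,A \right)} = -1 + A - 2 A Q$ ($P{\left(Q,A \right)} = - 2 Q A + \left(-1 + A\right) = - 2 A Q + \left(-1 + A\right) = -1 + A - 2 A Q$)
$P{\left(1,\sqrt{U{\left(2 \right)} + 3} \right)} - 501 = \left(-1 + \sqrt{1 + 3} - 2 \sqrt{1 + 3} \cdot 1\right) - 501 = \left(-1 + \sqrt{4} - 2 \sqrt{4} \cdot 1\right) - 501 = \left(-1 + 2 - 4 \cdot 1\right) - 501 = \left(-1 + 2 - 4\right) - 501 = -3 - 501 = -504$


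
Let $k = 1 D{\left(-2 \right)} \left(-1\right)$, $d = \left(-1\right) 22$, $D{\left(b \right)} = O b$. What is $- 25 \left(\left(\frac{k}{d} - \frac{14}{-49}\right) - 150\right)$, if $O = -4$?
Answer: $\frac{287500}{77} \approx 3733.8$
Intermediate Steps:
$D{\left(b \right)} = - 4 b$
$d = -22$
$k = -8$ ($k = 1 \left(\left(-4\right) \left(-2\right)\right) \left(-1\right) = 1 \cdot 8 \left(-1\right) = 8 \left(-1\right) = -8$)
$- 25 \left(\left(\frac{k}{d} - \frac{14}{-49}\right) - 150\right) = - 25 \left(\left(- \frac{8}{-22} - \frac{14}{-49}\right) - 150\right) = - 25 \left(\left(\left(-8\right) \left(- \frac{1}{22}\right) - - \frac{2}{7}\right) - 150\right) = - 25 \left(\left(\frac{4}{11} + \frac{2}{7}\right) - 150\right) = - 25 \left(\frac{50}{77} - 150\right) = \left(-25\right) \left(- \frac{11500}{77}\right) = \frac{287500}{77}$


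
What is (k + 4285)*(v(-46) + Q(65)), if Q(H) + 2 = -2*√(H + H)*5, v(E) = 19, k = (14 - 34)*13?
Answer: 68425 - 40250*√130 ≈ -3.9050e+5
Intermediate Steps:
k = -260 (k = -20*13 = -260)
Q(H) = -2 - 10*√2*√H (Q(H) = -2 - 2*√(H + H)*5 = -2 - 2*√2*√H*5 = -2 - 10*√2*√H)
(k + 4285)*(v(-46) + Q(65)) = (-260 + 4285)*(19 + (-2 - 10*√2*√65)) = 4025*(19 + (-2 - 10*√130)) = 4025*(17 - 10*√130) = 68425 - 40250*√130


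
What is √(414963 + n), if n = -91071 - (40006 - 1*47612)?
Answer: √331498 ≈ 575.76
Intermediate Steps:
n = -83465 (n = -91071 - (40006 - 47612) = -91071 - 1*(-7606) = -91071 + 7606 = -83465)
√(414963 + n) = √(414963 - 83465) = √331498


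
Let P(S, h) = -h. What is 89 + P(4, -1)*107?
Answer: 196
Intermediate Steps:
89 + P(4, -1)*107 = 89 - 1*(-1)*107 = 89 + 1*107 = 89 + 107 = 196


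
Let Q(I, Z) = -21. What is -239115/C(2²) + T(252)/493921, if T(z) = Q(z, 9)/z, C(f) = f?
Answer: -177155879873/2963526 ≈ -59779.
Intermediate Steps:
T(z) = -21/z
-239115/C(2²) + T(252)/493921 = -239115/(2²) - 21/252/493921 = -239115/4 - 21*1/252*(1/493921) = -239115*¼ - 1/12*1/493921 = -239115/4 - 1/5927052 = -177155879873/2963526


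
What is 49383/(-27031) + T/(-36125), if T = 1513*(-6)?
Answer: -90504321/57440875 ≈ -1.5756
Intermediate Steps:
T = -9078
49383/(-27031) + T/(-36125) = 49383/(-27031) - 9078/(-36125) = 49383*(-1/27031) - 9078*(-1/36125) = -49383/27031 + 534/2125 = -90504321/57440875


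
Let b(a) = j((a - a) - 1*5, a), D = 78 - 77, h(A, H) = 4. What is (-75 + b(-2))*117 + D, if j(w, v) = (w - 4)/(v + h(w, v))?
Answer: -18601/2 ≈ -9300.5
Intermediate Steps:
j(w, v) = (-4 + w)/(4 + v) (j(w, v) = (w - 4)/(v + 4) = (-4 + w)/(4 + v))
D = 1
b(a) = -9/(4 + a) (b(a) = (-4 + ((a - a) - 1*5))/(4 + a) = (-4 + (0 - 5))/(4 + a) = (-4 - 5)/(4 + a) = -9/(4 + a))
(-75 + b(-2))*117 + D = (-75 - 9/(4 - 2))*117 + 1 = (-75 - 9/2)*117 + 1 = -159/2*117 + 1 = -18603/2 + 1 = -18601/2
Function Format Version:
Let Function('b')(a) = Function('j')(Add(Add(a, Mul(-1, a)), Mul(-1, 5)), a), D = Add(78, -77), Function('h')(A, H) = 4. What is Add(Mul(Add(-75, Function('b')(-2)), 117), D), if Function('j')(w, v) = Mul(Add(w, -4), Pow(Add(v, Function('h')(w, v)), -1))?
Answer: Rational(-18601, 2) ≈ -9300.5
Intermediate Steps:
Function('j')(w, v) = Mul(Pow(Add(4, v), -1), Add(-4, w)) (Function('j')(w, v) = Mul(Add(w, -4), Pow(Add(v, 4), -1)) = Mul(Add(-4, w), Pow(Add(4, v), -1)) = Mul(Pow(Add(4, v), -1), Add(-4, w)))
D = 1
Function('b')(a) = Mul(-9, Pow(Add(4, a), -1)) (Function('b')(a) = Mul(Pow(Add(4, a), -1), Add(-4, Add(Add(a, Mul(-1, a)), Mul(-1, 5)))) = Mul(Pow(Add(4, a), -1), Add(-4, Add(0, -5))) = Mul(Pow(Add(4, a), -1), Add(-4, -5)) = Mul(Pow(Add(4, a), -1), -9) = Mul(-9, Pow(Add(4, a), -1)))
Add(Mul(Add(-75, Function('b')(-2)), 117), D) = Add(Mul(Add(-75, Mul(-9, Pow(Add(4, -2), -1))), 117), 1) = Add(Mul(Add(-75, Mul(-9, Pow(2, -1))), 117), 1) = Add(Mul(Add(-75, Mul(-9, Rational(1, 2))), 117), 1) = Add(Mul(Add(-75, Rational(-9, 2)), 117), 1) = Add(Mul(Rational(-159, 2), 117), 1) = Add(Rational(-18603, 2), 1) = Rational(-18601, 2)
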